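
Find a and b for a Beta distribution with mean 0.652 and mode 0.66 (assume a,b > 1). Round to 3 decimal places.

With s = a+b: μ = a/s and mode = (a−1)/(s−2). Eliminating a = μs,
μs − 1 = m(s−2) ⇒ s(μ−m) = 1−2m ⇒ s = -0.32/-0.008 = 40.0000.
So a = μs = 26.080, b = (1−μ)s = 13.920.

a = 26.080, b = 13.920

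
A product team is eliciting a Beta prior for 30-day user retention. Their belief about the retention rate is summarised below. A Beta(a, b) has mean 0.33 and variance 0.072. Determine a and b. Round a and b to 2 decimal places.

a = 0.68, b = 1.39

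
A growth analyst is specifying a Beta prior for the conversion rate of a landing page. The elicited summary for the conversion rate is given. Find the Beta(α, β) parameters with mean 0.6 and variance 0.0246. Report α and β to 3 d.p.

Write ν = α+β; then α = μν and Var = μ(1−μ)/(ν+1).
ν = μ(1−μ)/Var − 1 = 0.24/0.0246 − 1 = 8.7561.
α = 0.6·8.7561 = 5.254, β = 0.4·8.7561 = 3.502.

α = 5.254, β = 3.502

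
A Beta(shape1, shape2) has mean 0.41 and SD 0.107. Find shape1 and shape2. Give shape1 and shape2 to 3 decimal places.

shape1 = 8.253, shape2 = 11.876

σ² = 0.107² = 0.011449.
With s = shape1+shape2, Var = μ(1−μ)/(s+1), so s+1 = (0.41×0.59)/0.011449 = 21.1285 and s = 20.1285.
shape1 = μs = 8.253, shape2 = (1−μ)s = 11.876.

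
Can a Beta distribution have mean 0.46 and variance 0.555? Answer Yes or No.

No

For any Beta, Var(X) < E[X]·(1−E[X]).
Here μ(1−μ) = 0.46×0.54 = 0.2484, and 0.555 ≥ 0.2484.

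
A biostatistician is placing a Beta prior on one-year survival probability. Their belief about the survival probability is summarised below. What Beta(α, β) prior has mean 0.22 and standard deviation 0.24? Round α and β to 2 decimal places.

α = 0.44, β = 1.54

First σ² = 0.0576. Setting α = μn, β = (1−μ)n with n = α+β,
μ(1−μ)/(n+1) = 0.0576 ⇒ n+1 = 0.1716/0.0576 = 2.9792 ⇒ n = 1.9792.
Hence α = 0.22×1.9792 = 0.44, β = 0.78×1.9792 = 1.54.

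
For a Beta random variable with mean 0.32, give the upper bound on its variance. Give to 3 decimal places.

0.218

Var = μ(1−μ)/(α+β+1), which approaches μ(1−μ) as α+β → 0.
So the supremum is μ(1−μ) = 0.32×0.68 = 0.218.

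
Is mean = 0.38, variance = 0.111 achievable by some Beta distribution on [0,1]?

Yes

For any Beta, Var(X) < E[X]·(1−E[X]).
Here μ(1−μ) = 0.38×0.62 = 0.2356, and 0.111 < 0.2356.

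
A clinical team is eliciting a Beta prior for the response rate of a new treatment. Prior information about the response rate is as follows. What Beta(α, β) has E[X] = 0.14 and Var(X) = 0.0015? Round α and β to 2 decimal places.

α = 11.10, β = 68.17

Let s = α+β. The Beta variance is μ(1−μ)/(s+1).
So s+1 = μ(1−μ)/σ² = (0.14×0.86)/0.0015 = 0.1204/0.0015 = 80.2667, giving s = 79.2667.
Then α = μs = 0.14×79.2667 = 11.10 and β = (1−μ)s = 0.86×79.2667 = 68.17.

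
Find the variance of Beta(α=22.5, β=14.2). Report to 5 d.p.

0.00629

α+β = 36.7 and αβ = 319.50, so Var = αβ/[(α+β)²(α+β+1)] = 319.50/50777.753 = 0.00629.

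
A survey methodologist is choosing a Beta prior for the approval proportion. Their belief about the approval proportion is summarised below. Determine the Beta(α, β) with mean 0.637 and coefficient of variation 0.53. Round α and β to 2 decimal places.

α = 0.66, β = 0.37

Var = (CV·μ)² = (0.53×0.637)² = 0.113981.
α+β = μ(1−μ)/Var − 1 = 0.231231/0.113981 − 1 = 1.0287.
Thus α = 0.637·1.0287 = 0.66 and β = 0.363·1.0287 = 0.37.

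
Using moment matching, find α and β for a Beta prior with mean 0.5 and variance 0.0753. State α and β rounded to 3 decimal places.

By moment matching, α+β = μ(1−μ)/σ² − 1 = (0.5·0.5)/0.0753 − 1 = 3.3201 − 1 = 2.3201.
Since α/(α+β) = μ, α = 0.5·2.3201 = 1.160 and β = 0.5·2.3201 = 1.160.

α = 1.160, β = 1.160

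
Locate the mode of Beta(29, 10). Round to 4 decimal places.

0.7568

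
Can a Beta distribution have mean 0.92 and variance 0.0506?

For any Beta, Var(X) < E[X]·(1−E[X]).
Here μ(1−μ) = 0.92×0.08 = 0.0736, and 0.0506 < 0.0736.

Yes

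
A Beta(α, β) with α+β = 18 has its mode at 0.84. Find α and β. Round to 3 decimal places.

α = 14.440, β = 3.560

Since the density peak of Beta(α,β) is at (α−1)/(α+β−2),
α = 1 + 0.84(18−2) = 14.440 and β = 18 − 14.440 = 3.560.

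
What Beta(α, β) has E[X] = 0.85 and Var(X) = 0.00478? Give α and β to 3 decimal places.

Let s = α+β. The Beta variance is μ(1−μ)/(s+1).
So s+1 = μ(1−μ)/σ² = (0.85×0.15)/0.00478 = 0.1275/0.00478 = 26.6736, giving s = 25.6736.
Then α = μs = 0.85×25.6736 = 21.823 and β = (1−μ)s = 0.15×25.6736 = 3.851.

α = 21.823, β = 3.851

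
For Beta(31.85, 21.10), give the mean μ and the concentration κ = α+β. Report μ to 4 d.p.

κ = α+β = 31.85+21.10 = 52.95; μ = α/κ = 31.85/52.95 = 0.6015.

μ = 0.6015, κ = 52.95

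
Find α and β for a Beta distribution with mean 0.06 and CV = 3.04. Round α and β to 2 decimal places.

α = 0.04, β = 0.65

Var = (CV·μ)² = (3.04×0.06)² = 0.033270.
α+β = μ(1−μ)/Var − 1 = 0.0564/0.033270 − 1 = 0.6952.
Thus α = 0.06·0.6952 = 0.04 and β = 0.94·0.6952 = 0.65.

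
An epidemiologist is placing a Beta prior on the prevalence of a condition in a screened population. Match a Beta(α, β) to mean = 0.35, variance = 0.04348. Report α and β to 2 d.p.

α = 1.48, β = 2.75

By moment matching, α+β = μ(1−μ)/σ² − 1 = (0.35·0.65)/0.04348 − 1 = 5.2323 − 1 = 4.2323.
Since α/(α+β) = μ, α = 0.35·4.2323 = 1.48 and β = 0.65·4.2323 = 2.75.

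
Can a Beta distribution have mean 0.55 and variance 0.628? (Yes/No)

No

The Beta variance bound is σ² < μ(1−μ).
Here μ(1−μ) = 0.55×0.45 = 0.2475, and 0.628 ≥ 0.2475.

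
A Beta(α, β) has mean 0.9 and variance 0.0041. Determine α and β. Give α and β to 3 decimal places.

α = 18.856, β = 2.095

By moment matching, α+β = μ(1−μ)/σ² − 1 = (0.9·0.1)/0.0041 − 1 = 21.9512 − 1 = 20.9512.
Since α/(α+β) = μ, α = 0.9·20.9512 = 18.856 and β = 0.1·20.9512 = 2.095.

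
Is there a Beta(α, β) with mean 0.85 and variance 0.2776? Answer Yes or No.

For any Beta, Var(X) < E[X]·(1−E[X]).
Here μ(1−μ) = 0.85×0.15 = 0.1275, and 0.2776 ≥ 0.1275.

No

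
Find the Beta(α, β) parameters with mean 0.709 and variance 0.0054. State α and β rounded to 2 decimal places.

Write ν = α+β; then α = μν and Var = μ(1−μ)/(ν+1).
ν = μ(1−μ)/Var − 1 = 0.206319/0.0054 − 1 = 37.2072.
α = 0.709·37.2072 = 26.38, β = 0.291·37.2072 = 10.83.

α = 26.38, β = 10.83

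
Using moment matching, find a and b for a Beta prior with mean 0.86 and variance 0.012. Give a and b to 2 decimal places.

a = 7.77, b = 1.26

Write ν = a+b; then a = μν and Var = μ(1−μ)/(ν+1).
ν = μ(1−μ)/Var − 1 = 0.1204/0.012 − 1 = 9.0333.
a = 0.86·9.0333 = 7.77, b = 0.14·9.0333 = 1.26.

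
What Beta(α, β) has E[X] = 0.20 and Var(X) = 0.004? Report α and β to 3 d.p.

α = 7.800, β = 31.200

Let s = α+β. The Beta variance is μ(1−μ)/(s+1).
So s+1 = μ(1−μ)/σ² = (0.20×0.80)/0.004 = 0.1600/0.004 = 40.0000, giving s = 39.0000.
Then α = μs = 0.20×39.0000 = 7.800 and β = (1−μ)s = 0.80×39.0000 = 31.200.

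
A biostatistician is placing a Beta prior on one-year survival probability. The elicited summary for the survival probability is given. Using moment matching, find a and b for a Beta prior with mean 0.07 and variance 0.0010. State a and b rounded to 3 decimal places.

Let s = a+b. The Beta variance is μ(1−μ)/(s+1).
So s+1 = μ(1−μ)/σ² = (0.07×0.93)/0.0010 = 0.0651/0.0010 = 65.1000, giving s = 64.1000.
Then a = μs = 0.07×64.1000 = 4.487 and b = (1−μ)s = 0.93×64.1000 = 59.613.

a = 4.487, b = 59.613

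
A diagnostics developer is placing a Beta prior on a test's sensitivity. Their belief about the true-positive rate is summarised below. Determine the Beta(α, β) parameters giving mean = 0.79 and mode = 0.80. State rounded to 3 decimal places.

α = 47.400, β = 12.600

With s = α+β: μ = α/s and mode = (α−1)/(s−2). Eliminating α = μs,
μs − 1 = m(s−2) ⇒ s(μ−m) = 1−2m ⇒ s = -0.60/-0.01 = 60.0000.
So α = μs = 47.400, β = (1−μ)s = 12.600.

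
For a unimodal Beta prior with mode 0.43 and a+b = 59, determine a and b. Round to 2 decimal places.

a = 25.51, b = 33.49

For a,b>1 the mode is (a−1)/(a+b−2), so a = mode·(κ−2)+1 = 0.43×57+1 = 25.51.
And b = (1−mode)·(κ−2)+1 = 0.57×57+1 = 33.49.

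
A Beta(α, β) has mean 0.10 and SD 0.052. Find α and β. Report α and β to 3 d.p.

Variance = 0.052² = 0.002704. The moment-matching identity α+β = μ(1−μ)/Var − 1 gives
α+β = 0.0900/0.002704 − 1 = 32.2840, so α = μ·32.2840 = 3.228 and β = (1−μ)·32.2840 = 29.056.

α = 3.228, β = 29.056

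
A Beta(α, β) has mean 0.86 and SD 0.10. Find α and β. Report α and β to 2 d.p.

Variance = 0.10² = 0.0100. The moment-matching identity α+β = μ(1−μ)/Var − 1 gives
α+β = 0.1204/0.0100 − 1 = 11.0400, so α = μ·11.0400 = 9.49 and β = (1−μ)·11.0400 = 1.55.

α = 9.49, β = 1.55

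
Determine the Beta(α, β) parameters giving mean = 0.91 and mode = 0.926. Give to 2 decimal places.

α = 48.46, β = 4.79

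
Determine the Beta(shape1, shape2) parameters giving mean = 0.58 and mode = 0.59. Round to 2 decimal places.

With s = shape1+shape2: μ = shape1/s and mode = (shape1−1)/(s−2). Eliminating shape1 = μs,
μs − 1 = m(s−2) ⇒ s(μ−m) = 1−2m ⇒ s = -0.18/-0.01 = 18.0000.
So shape1 = μs = 10.44, shape2 = (1−μ)s = 7.56.

shape1 = 10.44, shape2 = 7.56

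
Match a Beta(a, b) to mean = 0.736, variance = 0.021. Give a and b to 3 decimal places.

By moment matching, a+b = μ(1−μ)/σ² − 1 = (0.736·0.264)/0.021 − 1 = 9.2526 − 1 = 8.2526.
Since a/(a+b) = μ, a = 0.736·8.2526 = 6.074 and b = 0.264·8.2526 = 2.179.

a = 6.074, b = 2.179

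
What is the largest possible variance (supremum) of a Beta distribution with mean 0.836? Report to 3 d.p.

0.137

Var = μ(1−μ)/(α+β+1), which approaches μ(1−μ) as α+β → 0.
So the supremum is μ(1−μ) = 0.836×0.164 = 0.137.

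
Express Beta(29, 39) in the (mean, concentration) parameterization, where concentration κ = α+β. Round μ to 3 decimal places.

μ = 0.426, κ = 68

κ = α+β = 29+39 = 68; μ = α/κ = 29/68 = 0.426.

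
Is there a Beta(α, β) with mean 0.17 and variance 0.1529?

The Beta variance bound is σ² < μ(1−μ).
Here μ(1−μ) = 0.17×0.83 = 0.1411, and 0.1529 ≥ 0.1411.

No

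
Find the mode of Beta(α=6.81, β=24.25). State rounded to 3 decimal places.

The density x^(α−1)(1−x)^(β−1) is maximised at (α−1)/(α+β−2) = 5.81/29.06 = 0.200.

0.200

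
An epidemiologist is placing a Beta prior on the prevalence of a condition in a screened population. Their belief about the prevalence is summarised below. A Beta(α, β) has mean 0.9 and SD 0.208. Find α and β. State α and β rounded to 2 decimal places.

α = 0.97, β = 0.11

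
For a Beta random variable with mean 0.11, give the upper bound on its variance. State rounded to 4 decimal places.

For fixed mean μ the Beta variance is μ(1−μ)/(α+β+1), increasing as α+β decreases.
Its least upper bound (not attained) is μ(1−μ) = 0.11·0.89 = 0.0979.

0.0979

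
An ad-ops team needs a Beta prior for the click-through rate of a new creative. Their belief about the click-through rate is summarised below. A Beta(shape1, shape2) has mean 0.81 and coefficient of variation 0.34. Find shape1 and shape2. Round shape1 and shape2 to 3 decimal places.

σ = CV·μ = 0.34×0.81 = 0.27540, so σ² = 0.075845.
s+1 = μ(1−μ)/σ² = 0.1539/0.075845 = 2.0291, so s = shape1+shape2 = 1.0291.
shape1 = μs = 0.834, shape2 = (1−μ)s = 0.196.

shape1 = 0.834, shape2 = 0.196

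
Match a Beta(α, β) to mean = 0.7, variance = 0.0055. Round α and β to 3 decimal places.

α = 26.027, β = 11.155

Let s = α+β. The Beta variance is μ(1−μ)/(s+1).
So s+1 = μ(1−μ)/σ² = (0.7×0.3)/0.0055 = 0.21/0.0055 = 38.1818, giving s = 37.1818.
Then α = μs = 0.7×37.1818 = 26.027 and β = (1−μ)s = 0.3×37.1818 = 11.155.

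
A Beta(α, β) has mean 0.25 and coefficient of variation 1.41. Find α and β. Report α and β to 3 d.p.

α = 0.127, β = 0.382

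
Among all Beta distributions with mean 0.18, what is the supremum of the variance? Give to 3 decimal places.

Var = μ(1−μ)/(α+β+1), which approaches μ(1−μ) as α+β → 0.
So the supremum is μ(1−μ) = 0.18×0.82 = 0.148.

0.148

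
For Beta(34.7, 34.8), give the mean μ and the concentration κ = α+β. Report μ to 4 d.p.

κ = α+β = 34.7+34.8 = 69.5; μ = α/κ = 34.7/69.5 = 0.4993.

μ = 0.4993, κ = 69.5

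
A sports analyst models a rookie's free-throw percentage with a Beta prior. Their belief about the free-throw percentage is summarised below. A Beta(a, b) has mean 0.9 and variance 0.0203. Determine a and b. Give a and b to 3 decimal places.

a = 3.090, b = 0.343

Let s = a+b. The Beta variance is μ(1−μ)/(s+1).
So s+1 = μ(1−μ)/σ² = (0.9×0.1)/0.0203 = 0.09/0.0203 = 4.4335, giving s = 3.4335.
Then a = μs = 0.9×3.4335 = 3.090 and b = (1−μ)s = 0.1×3.4335 = 0.343.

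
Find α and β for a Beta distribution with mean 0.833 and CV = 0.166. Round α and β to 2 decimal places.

α = 5.23, β = 1.05

Var = (CV·μ)² = (0.166×0.833)² = 0.019121.
α+β = μ(1−μ)/Var − 1 = 0.139111/0.019121 − 1 = 6.2754.
Thus α = 0.833·6.2754 = 5.23 and β = 0.167·6.2754 = 1.05.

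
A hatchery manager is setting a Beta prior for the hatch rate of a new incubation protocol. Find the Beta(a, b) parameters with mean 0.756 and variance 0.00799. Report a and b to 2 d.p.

Let s = a+b. The Beta variance is μ(1−μ)/(s+1).
So s+1 = μ(1−μ)/σ² = (0.756×0.244)/0.00799 = 0.184464/0.00799 = 23.0869, giving s = 22.0869.
Then a = μs = 0.756×22.0869 = 16.70 and b = (1−μ)s = 0.244×22.0869 = 5.39.

a = 16.70, b = 5.39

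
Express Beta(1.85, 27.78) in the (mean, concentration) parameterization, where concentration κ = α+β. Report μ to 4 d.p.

μ = 0.0624, κ = 29.63

κ = α+β = 1.85+27.78 = 29.63; μ = α/κ = 1.85/29.63 = 0.0624.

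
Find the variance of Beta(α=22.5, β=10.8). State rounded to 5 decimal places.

μ = 22.5/33.3 = 0.675676; Var = μ(1−μ)/(α+β+1) = 0.2191381/34.3 = 0.00639.

0.00639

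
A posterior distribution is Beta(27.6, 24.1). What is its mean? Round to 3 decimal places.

E[X] = α/(α+β) = 27.6/51.7 = 0.534.

0.534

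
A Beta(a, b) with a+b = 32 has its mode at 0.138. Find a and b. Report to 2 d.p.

Since the density peak of Beta(a,b) is at (a−1)/(a+b−2),
a = 1 + 0.138(32−2) = 5.14 and b = 32 − 5.14 = 26.86.

a = 5.14, b = 26.86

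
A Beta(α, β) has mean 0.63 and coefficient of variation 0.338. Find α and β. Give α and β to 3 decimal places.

Var = (CV·μ)² = (0.338×0.63)² = 0.045343.
α+β = μ(1−μ)/Var − 1 = 0.2331/0.045343 − 1 = 4.1408.
Thus α = 0.63·4.1408 = 2.609 and β = 0.37·4.1408 = 1.532.

α = 2.609, β = 1.532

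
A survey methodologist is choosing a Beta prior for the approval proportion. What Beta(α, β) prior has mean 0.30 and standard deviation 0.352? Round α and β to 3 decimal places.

Variance = 0.352² = 0.123904. The moment-matching identity α+β = μ(1−μ)/Var − 1 gives
α+β = 0.2100/0.123904 − 1 = 0.6949, so α = μ·0.6949 = 0.208 and β = (1−μ)·0.6949 = 0.486.

α = 0.208, β = 0.486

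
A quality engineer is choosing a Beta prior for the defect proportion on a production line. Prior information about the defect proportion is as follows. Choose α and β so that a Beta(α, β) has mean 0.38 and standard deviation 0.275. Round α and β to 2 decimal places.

α = 0.80, β = 1.31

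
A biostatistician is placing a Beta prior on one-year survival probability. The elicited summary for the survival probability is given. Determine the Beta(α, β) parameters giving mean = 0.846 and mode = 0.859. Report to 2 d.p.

α = 46.73, β = 8.51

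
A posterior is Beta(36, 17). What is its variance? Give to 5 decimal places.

0.00403

μ = 36/53 = 0.679245; Var = μ(1−μ)/(α+β+1) = 0.2178711/54 = 0.00403.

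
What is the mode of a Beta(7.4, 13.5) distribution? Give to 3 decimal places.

The density x^(α−1)(1−x)^(β−1) is maximised at (α−1)/(α+β−2) = 6.4/18.9 = 0.339.

0.339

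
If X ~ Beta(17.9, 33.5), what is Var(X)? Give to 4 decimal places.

Var = αβ/[(α+β)²(α+β+1)] = (17.9×33.5)/(51.4²×52.4) = 599.65/138438.704 = 0.0043.

0.0043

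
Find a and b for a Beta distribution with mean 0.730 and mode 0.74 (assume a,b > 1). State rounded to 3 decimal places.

Let s = a+b. Mean gives a = μs = 0.730s; mode gives (a−1)/(s−2) = 0.74.
Substituting: 0.730s − 1 = 0.74(s−2) = 0.74s − 1.48, so -0.010s = -0.48 and s = 48.0000.
Then a = 0.730×48.0000 = 35.040 and b = s−a = 12.960.

a = 35.040, b = 12.960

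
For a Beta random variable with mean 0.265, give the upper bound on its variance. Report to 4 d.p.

0.1948

For fixed mean μ the Beta variance is μ(1−μ)/(α+β+1), increasing as α+β decreases.
Its least upper bound (not attained) is μ(1−μ) = 0.265·0.735 = 0.1948.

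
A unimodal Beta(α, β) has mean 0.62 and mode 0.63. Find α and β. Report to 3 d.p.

With s = α+β: μ = α/s and mode = (α−1)/(s−2). Eliminating α = μs,
μs − 1 = m(s−2) ⇒ s(μ−m) = 1−2m ⇒ s = -0.26/-0.01 = 26.0000.
So α = μs = 16.120, β = (1−μ)s = 9.880.

α = 16.120, β = 9.880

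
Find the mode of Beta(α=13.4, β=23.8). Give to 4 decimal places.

With α,β > 1, mode = (α−1)/(α+β−2) = 12.4/35.2 = 0.3523.

0.3523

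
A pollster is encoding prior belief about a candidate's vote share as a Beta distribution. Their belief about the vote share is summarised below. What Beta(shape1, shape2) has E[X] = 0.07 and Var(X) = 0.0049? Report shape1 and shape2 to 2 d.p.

shape1 = 0.86, shape2 = 11.43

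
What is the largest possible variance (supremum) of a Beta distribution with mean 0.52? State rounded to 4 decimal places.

For fixed mean μ the Beta variance is μ(1−μ)/(α+β+1), increasing as α+β decreases.
Its least upper bound (not attained) is μ(1−μ) = 0.52·0.48 = 0.2496.

0.2496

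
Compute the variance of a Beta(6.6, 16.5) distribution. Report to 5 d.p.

0.00847

Var = αβ/[(α+β)²(α+β+1)] = (6.6×16.5)/(23.1²×24.1) = 108.90/12860.001 = 0.00847.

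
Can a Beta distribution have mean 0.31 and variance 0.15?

The Beta variance bound is σ² < μ(1−μ).
Here μ(1−μ) = 0.31×0.69 = 0.2139, and 0.15 < 0.2139.

Yes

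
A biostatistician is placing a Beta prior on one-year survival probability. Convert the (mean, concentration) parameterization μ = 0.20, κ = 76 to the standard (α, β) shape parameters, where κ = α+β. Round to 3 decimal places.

α = μκ = 0.20×76 = 15.200 and β = (1−μ)κ = 0.80×76 = 60.800.

α = 15.200, β = 60.800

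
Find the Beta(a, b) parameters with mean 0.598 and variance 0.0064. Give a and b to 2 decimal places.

a = 21.86, b = 14.70

Write ν = a+b; then a = μν and Var = μ(1−μ)/(ν+1).
ν = μ(1−μ)/Var − 1 = 0.240396/0.0064 − 1 = 36.5619.
a = 0.598·36.5619 = 21.86, b = 0.402·36.5619 = 14.70.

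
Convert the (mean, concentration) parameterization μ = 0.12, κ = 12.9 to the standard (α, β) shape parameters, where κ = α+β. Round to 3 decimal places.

α = μκ = 0.12×12.9 = 1.548 and β = (1−μ)κ = 0.88×12.9 = 11.352.

α = 1.548, β = 11.352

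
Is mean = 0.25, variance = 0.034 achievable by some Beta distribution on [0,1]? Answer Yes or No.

A Beta with mean μ has variance μ(1−μ)/(α+β+1) < μ(1−μ).
Here μ(1−μ) = 0.25×0.75 = 0.1875, and 0.034 < 0.1875.

Yes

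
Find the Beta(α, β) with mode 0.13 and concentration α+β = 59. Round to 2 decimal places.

α = 8.41, β = 50.59

Mode = (α−1)/(κ−2) with κ = α+β, so α−1 = 0.13·57 = 7.41.
α = 8.41; β = κ − α = 50.59.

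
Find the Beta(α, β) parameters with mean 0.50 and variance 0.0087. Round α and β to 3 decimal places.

Write ν = α+β; then α = μν and Var = μ(1−μ)/(ν+1).
ν = μ(1−μ)/Var − 1 = 0.2500/0.0087 − 1 = 27.7356.
α = 0.50·27.7356 = 13.868, β = 0.50·27.7356 = 13.868.

α = 13.868, β = 13.868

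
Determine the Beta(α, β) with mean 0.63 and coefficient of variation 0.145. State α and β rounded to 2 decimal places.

α = 16.97, β = 9.97

Var = (CV·μ)² = (0.145×0.63)² = 0.008345.
α+β = μ(1−μ)/Var − 1 = 0.2331/0.008345 − 1 = 26.9335.
Thus α = 0.63·26.9335 = 16.97 and β = 0.37·26.9335 = 9.97.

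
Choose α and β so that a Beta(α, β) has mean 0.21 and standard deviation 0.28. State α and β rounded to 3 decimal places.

σ² = 0.28² = 0.0784.
With s = α+β, Var = μ(1−μ)/(s+1), so s+1 = (0.21×0.79)/0.0784 = 2.1161 and s = 1.1161.
α = μs = 0.234, β = (1−μ)s = 0.882.

α = 0.234, β = 0.882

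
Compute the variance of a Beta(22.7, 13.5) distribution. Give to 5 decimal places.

Var = αβ/[(α+β)²(α+β+1)] = (22.7×13.5)/(36.2²×37.2) = 306.45/48748.368 = 0.00629.

0.00629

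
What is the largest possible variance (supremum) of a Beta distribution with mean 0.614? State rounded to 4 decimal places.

0.2370

For fixed mean μ the Beta variance is μ(1−μ)/(α+β+1), increasing as α+β decreases.
Its least upper bound (not attained) is μ(1−μ) = 0.614·0.386 = 0.2370.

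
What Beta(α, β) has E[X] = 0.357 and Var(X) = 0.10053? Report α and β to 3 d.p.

α = 0.458, β = 0.825

Write ν = α+β; then α = μν and Var = μ(1−μ)/(ν+1).
ν = μ(1−μ)/Var − 1 = 0.229551/0.10053 − 1 = 1.2834.
α = 0.357·1.2834 = 0.458, β = 0.643·1.2834 = 0.825.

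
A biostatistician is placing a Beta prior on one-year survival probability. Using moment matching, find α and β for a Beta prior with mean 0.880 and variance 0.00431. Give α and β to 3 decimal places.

α = 20.681, β = 2.820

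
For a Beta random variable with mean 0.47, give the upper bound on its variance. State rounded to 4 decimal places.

0.2491

For fixed mean μ the Beta variance is μ(1−μ)/(α+β+1), increasing as α+β decreases.
Its least upper bound (not attained) is μ(1−μ) = 0.47·0.53 = 0.2491.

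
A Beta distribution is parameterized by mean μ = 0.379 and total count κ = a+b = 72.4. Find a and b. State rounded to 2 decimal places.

a = μκ = 0.379×72.4 = 27.44 and b = (1−μ)κ = 0.621×72.4 = 44.96.

a = 27.44, b = 44.96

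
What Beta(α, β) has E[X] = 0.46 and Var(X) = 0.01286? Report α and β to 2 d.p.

Let s = α+β. The Beta variance is μ(1−μ)/(s+1).
So s+1 = μ(1−μ)/σ² = (0.46×0.54)/0.01286 = 0.2484/0.01286 = 19.3157, giving s = 18.3157.
Then α = μs = 0.46×18.3157 = 8.43 and β = (1−μ)s = 0.54×18.3157 = 9.89.

α = 8.43, β = 9.89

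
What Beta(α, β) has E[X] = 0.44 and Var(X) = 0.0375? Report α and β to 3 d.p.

By moment matching, α+β = μ(1−μ)/σ² − 1 = (0.44·0.56)/0.0375 − 1 = 6.5707 − 1 = 5.5707.
Since α/(α+β) = μ, α = 0.44·5.5707 = 2.451 and β = 0.56·5.5707 = 3.120.

α = 2.451, β = 3.120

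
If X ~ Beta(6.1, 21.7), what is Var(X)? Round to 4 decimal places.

0.0059

α+β = 27.8 and αβ = 132.37, so Var = αβ/[(α+β)²(α+β+1)] = 132.37/22257.792 = 0.0059.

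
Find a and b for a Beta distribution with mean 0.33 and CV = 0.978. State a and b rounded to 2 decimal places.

a = 0.37, b = 0.75

σ = CV·μ = 0.978×0.33 = 0.32274, so σ² = 0.104161.
s+1 = μ(1−μ)/σ² = 0.2211/0.104161 = 2.1227, so s = a+b = 1.1227.
a = μs = 0.37, b = (1−μ)s = 0.75.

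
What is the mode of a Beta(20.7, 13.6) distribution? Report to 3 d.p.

0.610

With α,β > 1, mode = (α−1)/(α+β−2) = 19.7/32.3 = 0.610.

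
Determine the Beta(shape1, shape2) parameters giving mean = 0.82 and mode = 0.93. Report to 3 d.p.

shape1 = 6.411, shape2 = 1.407

Let s = shape1+shape2. Mean gives shape1 = μs = 0.82s; mode gives (shape1−1)/(s−2) = 0.93.
Substituting: 0.82s − 1 = 0.93(s−2) = 0.93s − 1.86, so -0.11s = -0.86 and s = 7.8182.
Then shape1 = 0.82×7.8182 = 6.411 and shape2 = s−shape1 = 1.407.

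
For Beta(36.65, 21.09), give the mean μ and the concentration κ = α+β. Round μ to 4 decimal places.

κ = α+β = 36.65+21.09 = 57.74; μ = α/κ = 36.65/57.74 = 0.6347.

μ = 0.6347, κ = 57.74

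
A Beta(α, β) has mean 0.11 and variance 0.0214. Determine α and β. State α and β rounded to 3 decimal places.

Write ν = α+β; then α = μν and Var = μ(1−μ)/(ν+1).
ν = μ(1−μ)/Var − 1 = 0.0979/0.0214 − 1 = 3.5748.
α = 0.11·3.5748 = 0.393, β = 0.89·3.5748 = 3.182.

α = 0.393, β = 3.182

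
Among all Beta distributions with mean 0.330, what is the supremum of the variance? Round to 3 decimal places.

0.221

For fixed mean μ the Beta variance is μ(1−μ)/(α+β+1), increasing as α+β decreases.
Its least upper bound (not attained) is μ(1−μ) = 0.330·0.670 = 0.221.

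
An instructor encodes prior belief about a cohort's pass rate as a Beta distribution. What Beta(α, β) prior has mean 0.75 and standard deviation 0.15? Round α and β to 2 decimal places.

α = 5.50, β = 1.83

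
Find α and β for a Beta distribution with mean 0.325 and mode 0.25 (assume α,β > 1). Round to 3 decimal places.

Let s = α+β. Mean gives α = μs = 0.325s; mode gives (α−1)/(s−2) = 0.25.
Substituting: 0.325s − 1 = 0.25(s−2) = 0.25s − 0.50, so 0.075s = 0.50 and s = 6.6667.
Then α = 0.325×6.6667 = 2.167 and β = s−α = 4.500.

α = 2.167, β = 4.500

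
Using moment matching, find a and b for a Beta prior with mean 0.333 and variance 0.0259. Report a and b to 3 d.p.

a = 2.523, b = 5.053

By moment matching, a+b = μ(1−μ)/σ² − 1 = (0.333·0.667)/0.0259 − 1 = 8.5757 − 1 = 7.5757.
Since a/(a+b) = μ, a = 0.333·7.5757 = 2.523 and b = 0.667·7.5757 = 5.053.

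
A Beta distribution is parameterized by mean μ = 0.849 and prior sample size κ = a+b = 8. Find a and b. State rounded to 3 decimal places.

a = 6.792, b = 1.208

a = μκ = 0.849×8 = 6.792 and b = (1−μ)κ = 0.151×8 = 1.208.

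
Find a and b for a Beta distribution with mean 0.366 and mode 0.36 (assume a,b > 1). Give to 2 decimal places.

With s = a+b: μ = a/s and mode = (a−1)/(s−2). Eliminating a = μs,
μs − 1 = m(s−2) ⇒ s(μ−m) = 1−2m ⇒ s = 0.28/0.006 = 46.6667.
So a = μs = 17.08, b = (1−μ)s = 29.59.

a = 17.08, b = 29.59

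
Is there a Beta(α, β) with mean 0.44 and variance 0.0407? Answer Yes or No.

For any Beta, Var(X) < E[X]·(1−E[X]).
Here μ(1−μ) = 0.44×0.56 = 0.2464, and 0.0407 < 0.2464.

Yes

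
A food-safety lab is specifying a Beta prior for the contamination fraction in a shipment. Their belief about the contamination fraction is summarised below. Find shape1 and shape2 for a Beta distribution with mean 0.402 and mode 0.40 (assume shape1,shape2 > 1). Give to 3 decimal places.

shape1 = 40.200, shape2 = 59.800

With s = shape1+shape2: μ = shape1/s and mode = (shape1−1)/(s−2). Eliminating shape1 = μs,
μs − 1 = m(s−2) ⇒ s(μ−m) = 1−2m ⇒ s = 0.20/0.002 = 100.0000.
So shape1 = μs = 40.200, shape2 = (1−μ)s = 59.800.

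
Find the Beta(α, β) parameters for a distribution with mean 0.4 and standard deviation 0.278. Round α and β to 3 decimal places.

σ² = 0.278² = 0.077284.
With s = α+β, Var = μ(1−μ)/(s+1), so s+1 = (0.4×0.6)/0.077284 = 3.1054 and s = 2.1054.
α = μs = 0.842, β = (1−μ)s = 1.263.

α = 0.842, β = 1.263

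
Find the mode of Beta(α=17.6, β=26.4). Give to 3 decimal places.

With α,β > 1, mode = (α−1)/(α+β−2) = 16.6/42.0 = 0.395.

0.395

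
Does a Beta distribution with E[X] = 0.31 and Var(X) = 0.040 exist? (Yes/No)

Yes

The Beta variance bound is σ² < μ(1−μ).
Here μ(1−μ) = 0.31×0.69 = 0.2139, and 0.040 < 0.2139.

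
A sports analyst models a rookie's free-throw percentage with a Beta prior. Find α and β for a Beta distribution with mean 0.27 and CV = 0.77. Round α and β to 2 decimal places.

Var = (CV·μ)² = (0.77×0.27)² = 0.043222.
α+β = μ(1−μ)/Var − 1 = 0.1971/0.043222 − 1 = 3.5601.
Thus α = 0.27·3.5601 = 0.96 and β = 0.73·3.5601 = 2.60.

α = 0.96, β = 2.60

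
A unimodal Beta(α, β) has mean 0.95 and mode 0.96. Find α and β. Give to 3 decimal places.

α = 87.400, β = 4.600

With s = α+β: μ = α/s and mode = (α−1)/(s−2). Eliminating α = μs,
μs − 1 = m(s−2) ⇒ s(μ−m) = 1−2m ⇒ s = -0.92/-0.01 = 92.0000.
So α = μs = 87.400, β = (1−μ)s = 4.600.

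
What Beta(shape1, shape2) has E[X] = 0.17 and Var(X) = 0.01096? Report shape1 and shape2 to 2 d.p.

shape1 = 2.02, shape2 = 9.86

Let s = shape1+shape2. The Beta variance is μ(1−μ)/(s+1).
So s+1 = μ(1−μ)/σ² = (0.17×0.83)/0.01096 = 0.1411/0.01096 = 12.8741, giving s = 11.8741.
Then shape1 = μs = 0.17×11.8741 = 2.02 and shape2 = (1−μ)s = 0.83×11.8741 = 9.86.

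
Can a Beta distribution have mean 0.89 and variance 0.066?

Yes

A Beta with mean μ has variance μ(1−μ)/(α+β+1) < μ(1−μ).
Here μ(1−μ) = 0.89×0.11 = 0.0979, and 0.066 < 0.0979.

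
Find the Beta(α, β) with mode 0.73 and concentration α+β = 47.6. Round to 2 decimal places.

For α,β>1 the mode is (α−1)/(α+β−2), so α = mode·(κ−2)+1 = 0.73×45.6+1 = 34.29.
And β = (1−mode)·(κ−2)+1 = 0.27×45.6+1 = 13.31.

α = 34.29, β = 13.31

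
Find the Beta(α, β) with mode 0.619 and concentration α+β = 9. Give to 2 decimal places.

α = 5.33, β = 3.67

Mode = (α−1)/(κ−2) with κ = α+β, so α−1 = 0.619·7 = 4.33.
α = 5.33; β = κ − α = 3.67.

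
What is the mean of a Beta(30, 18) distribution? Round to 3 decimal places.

E[X] = α/(α+β) = 30/48 = 0.625.

0.625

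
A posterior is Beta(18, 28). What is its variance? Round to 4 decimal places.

Var = αβ/[(α+β)²(α+β+1)] = (18×28)/(46²×47) = 504/99452 = 0.0051.

0.0051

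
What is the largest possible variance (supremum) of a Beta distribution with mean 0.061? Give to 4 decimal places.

0.0573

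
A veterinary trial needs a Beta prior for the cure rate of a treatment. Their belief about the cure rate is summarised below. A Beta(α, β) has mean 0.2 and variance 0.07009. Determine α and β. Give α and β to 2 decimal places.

α = 0.26, β = 1.03

Write ν = α+β; then α = μν and Var = μ(1−μ)/(ν+1).
ν = μ(1−μ)/Var − 1 = 0.16/0.07009 − 1 = 1.2828.
α = 0.2·1.2828 = 0.26, β = 0.8·1.2828 = 1.03.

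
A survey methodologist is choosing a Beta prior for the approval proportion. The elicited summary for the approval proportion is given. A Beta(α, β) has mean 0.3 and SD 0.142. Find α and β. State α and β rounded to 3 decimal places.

Variance = 0.142² = 0.020164. The moment-matching identity α+β = μ(1−μ)/Var − 1 gives
α+β = 0.21/0.020164 − 1 = 9.4146, so α = μ·9.4146 = 2.824 and β = (1−μ)·9.4146 = 6.590.

α = 2.824, β = 6.590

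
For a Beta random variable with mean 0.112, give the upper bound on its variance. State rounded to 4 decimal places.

0.0995

For fixed mean μ the Beta variance is μ(1−μ)/(α+β+1), increasing as α+β decreases.
Its least upper bound (not attained) is μ(1−μ) = 0.112·0.888 = 0.0995.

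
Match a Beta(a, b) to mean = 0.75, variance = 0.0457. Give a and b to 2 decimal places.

By moment matching, a+b = μ(1−μ)/σ² − 1 = (0.75·0.25)/0.0457 − 1 = 4.1028 − 1 = 3.1028.
Since a/(a+b) = μ, a = 0.75·3.1028 = 2.33 and b = 0.25·3.1028 = 0.78.

a = 2.33, b = 0.78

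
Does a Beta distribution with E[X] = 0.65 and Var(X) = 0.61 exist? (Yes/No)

No

A Beta with mean μ has variance μ(1−μ)/(α+β+1) < μ(1−μ).
Here μ(1−μ) = 0.65×0.35 = 0.2275, and 0.61 ≥ 0.2275.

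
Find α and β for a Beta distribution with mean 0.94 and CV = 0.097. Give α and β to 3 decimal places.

Var = (CV·μ)² = (0.097×0.94)² = 0.008314.
α+β = μ(1−μ)/Var − 1 = 0.0564/0.008314 − 1 = 5.7839.
Thus α = 0.94·5.7839 = 5.437 and β = 0.06·5.7839 = 0.347.

α = 5.437, β = 0.347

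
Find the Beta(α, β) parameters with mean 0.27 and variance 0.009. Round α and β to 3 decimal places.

α = 5.643, β = 15.257

Let s = α+β. The Beta variance is μ(1−μ)/(s+1).
So s+1 = μ(1−μ)/σ² = (0.27×0.73)/0.009 = 0.1971/0.009 = 21.9000, giving s = 20.9000.
Then α = μs = 0.27×20.9000 = 5.643 and β = (1−μ)s = 0.73×20.9000 = 15.257.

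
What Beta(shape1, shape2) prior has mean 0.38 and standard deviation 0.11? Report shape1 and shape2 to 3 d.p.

shape1 = 7.019, shape2 = 11.452

Variance = 0.11² = 0.0121. The moment-matching identity shape1+shape2 = μ(1−μ)/Var − 1 gives
shape1+shape2 = 0.2356/0.0121 − 1 = 18.4711, so shape1 = μ·18.4711 = 7.019 and shape2 = (1−μ)·18.4711 = 11.452.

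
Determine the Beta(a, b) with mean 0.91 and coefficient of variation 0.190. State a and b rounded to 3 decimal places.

Var = (CV·μ)² = (0.190×0.91)² = 0.029894.
a+b = μ(1−μ)/Var − 1 = 0.0819/0.029894 − 1 = 1.7396.
Thus a = 0.91·1.7396 = 1.583 and b = 0.09·1.7396 = 0.157.

a = 1.583, b = 0.157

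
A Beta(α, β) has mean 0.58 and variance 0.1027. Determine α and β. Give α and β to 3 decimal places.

α = 0.796, β = 0.576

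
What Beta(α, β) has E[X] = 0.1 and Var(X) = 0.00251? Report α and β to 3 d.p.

Let s = α+β. The Beta variance is μ(1−μ)/(s+1).
So s+1 = μ(1−μ)/σ² = (0.1×0.9)/0.00251 = 0.09/0.00251 = 35.8566, giving s = 34.8566.
Then α = μs = 0.1×34.8566 = 3.486 and β = (1−μ)s = 0.9×34.8566 = 31.371.

α = 3.486, β = 31.371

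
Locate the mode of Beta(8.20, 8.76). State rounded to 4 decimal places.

With α,β > 1, mode = (α−1)/(α+β−2) = 7.20/14.96 = 0.4813.

0.4813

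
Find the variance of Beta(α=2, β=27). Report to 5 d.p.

0.00214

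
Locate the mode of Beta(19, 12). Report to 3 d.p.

0.621

With α,β > 1, mode = (α−1)/(α+β−2) = 18/29 = 0.621.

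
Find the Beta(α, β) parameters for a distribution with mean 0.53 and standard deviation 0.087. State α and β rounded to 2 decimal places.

α = 16.91, β = 15.00

First σ² = 0.007569. Setting α = μn, β = (1−μ)n with n = α+β,
μ(1−μ)/(n+1) = 0.007569 ⇒ n+1 = 0.2491/0.007569 = 32.9106 ⇒ n = 31.9106.
Hence α = 0.53×31.9106 = 16.91, β = 0.47×31.9106 = 15.00.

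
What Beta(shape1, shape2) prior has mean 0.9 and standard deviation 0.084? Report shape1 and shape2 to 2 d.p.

shape1 = 10.58, shape2 = 1.18

σ² = 0.084² = 0.007056.
With s = shape1+shape2, Var = μ(1−μ)/(s+1), so s+1 = (0.9×0.1)/0.007056 = 12.7551 and s = 11.7551.
shape1 = μs = 10.58, shape2 = (1−μ)s = 1.18.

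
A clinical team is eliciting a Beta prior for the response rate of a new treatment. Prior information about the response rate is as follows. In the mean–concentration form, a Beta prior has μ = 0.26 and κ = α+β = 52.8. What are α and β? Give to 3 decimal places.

α = μκ = 0.26×52.8 = 13.728 and β = (1−μ)κ = 0.74×52.8 = 39.072.

α = 13.728, β = 39.072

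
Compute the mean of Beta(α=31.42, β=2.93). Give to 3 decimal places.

0.915

The Beta mean is α/(α+β) = 31.42/(31.42+2.93) = 0.915.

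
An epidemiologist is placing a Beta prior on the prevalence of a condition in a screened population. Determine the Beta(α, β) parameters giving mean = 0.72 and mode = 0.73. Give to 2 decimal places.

α = 33.12, β = 12.88

Let s = α+β. Mean gives α = μs = 0.72s; mode gives (α−1)/(s−2) = 0.73.
Substituting: 0.72s − 1 = 0.73(s−2) = 0.73s − 1.46, so -0.01s = -0.46 and s = 46.0000.
Then α = 0.72×46.0000 = 33.12 and β = s−α = 12.88.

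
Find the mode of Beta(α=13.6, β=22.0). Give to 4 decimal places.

0.3750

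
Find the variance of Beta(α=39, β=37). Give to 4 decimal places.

μ = 39/76 = 0.513158; Var = μ(1−μ)/(α+β+1) = 0.2498269/77 = 0.0032.

0.0032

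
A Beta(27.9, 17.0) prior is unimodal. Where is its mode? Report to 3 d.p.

The density x^(α−1)(1−x)^(β−1) is maximised at (α−1)/(α+β−2) = 26.9/42.9 = 0.627.

0.627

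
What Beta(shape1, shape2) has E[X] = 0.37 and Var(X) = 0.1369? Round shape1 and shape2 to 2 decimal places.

Write ν = shape1+shape2; then shape1 = μν and Var = μ(1−μ)/(ν+1).
ν = μ(1−μ)/Var − 1 = 0.2331/0.1369 − 1 = 0.7027.
shape1 = 0.37·0.7027 = 0.26, shape2 = 0.63·0.7027 = 0.44.

shape1 = 0.26, shape2 = 0.44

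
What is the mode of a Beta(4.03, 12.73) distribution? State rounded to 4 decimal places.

0.2053

The density x^(α−1)(1−x)^(β−1) is maximised at (α−1)/(α+β−2) = 3.03/14.76 = 0.2053.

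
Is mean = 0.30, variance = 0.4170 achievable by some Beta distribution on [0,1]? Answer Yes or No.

A Beta with mean μ has variance μ(1−μ)/(α+β+1) < μ(1−μ).
Here μ(1−μ) = 0.30×0.70 = 0.2100, and 0.4170 ≥ 0.2100.

No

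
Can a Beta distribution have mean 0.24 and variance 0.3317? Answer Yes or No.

No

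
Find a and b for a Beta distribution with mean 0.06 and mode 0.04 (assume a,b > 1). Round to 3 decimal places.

Let s = a+b. Mean gives a = μs = 0.06s; mode gives (a−1)/(s−2) = 0.04.
Substituting: 0.06s − 1 = 0.04(s−2) = 0.04s − 0.08, so 0.02s = 0.92 and s = 46.0000.
Then a = 0.06×46.0000 = 2.760 and b = s−a = 43.240.

a = 2.760, b = 43.240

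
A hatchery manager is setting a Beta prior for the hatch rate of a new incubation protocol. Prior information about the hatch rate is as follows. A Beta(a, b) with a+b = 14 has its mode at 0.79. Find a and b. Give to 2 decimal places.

Since the density peak of Beta(a,b) is at (a−1)/(a+b−2),
a = 1 + 0.79(14−2) = 10.48 and b = 14 − 10.48 = 3.52.

a = 10.48, b = 3.52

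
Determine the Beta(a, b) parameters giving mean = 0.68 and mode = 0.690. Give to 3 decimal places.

a = 25.840, b = 12.160

Let s = a+b. Mean gives a = μs = 0.68s; mode gives (a−1)/(s−2) = 0.690.
Substituting: 0.68s − 1 = 0.690(s−2) = 0.690s − 1.380, so -0.010s = -0.380 and s = 38.0000.
Then a = 0.68×38.0000 = 25.840 and b = s−a = 12.160.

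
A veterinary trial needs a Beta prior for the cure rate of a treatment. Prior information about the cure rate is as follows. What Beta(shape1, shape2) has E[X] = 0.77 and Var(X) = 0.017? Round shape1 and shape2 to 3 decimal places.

Write ν = shape1+shape2; then shape1 = μν and Var = μ(1−μ)/(ν+1).
ν = μ(1−μ)/Var − 1 = 0.1771/0.017 − 1 = 9.4176.
shape1 = 0.77·9.4176 = 7.252, shape2 = 0.23·9.4176 = 2.166.

shape1 = 7.252, shape2 = 2.166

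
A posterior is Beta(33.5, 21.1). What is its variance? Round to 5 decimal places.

0.00426

μ = 33.5/54.6 = 0.613553; Var = μ(1−μ)/(α+β+1) = 0.2371057/55.6 = 0.00426.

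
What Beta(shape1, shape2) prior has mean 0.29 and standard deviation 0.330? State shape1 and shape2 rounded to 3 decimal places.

shape1 = 0.258, shape2 = 0.632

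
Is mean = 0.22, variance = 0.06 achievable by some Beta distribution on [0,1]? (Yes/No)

Yes

For any Beta, Var(X) < E[X]·(1−E[X]).
Here μ(1−μ) = 0.22×0.78 = 0.1716, and 0.06 < 0.1716.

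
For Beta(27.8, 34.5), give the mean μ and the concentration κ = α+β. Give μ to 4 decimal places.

μ = 0.4462, κ = 62.3

κ = α+β = 27.8+34.5 = 62.3; μ = α/κ = 27.8/62.3 = 0.4462.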